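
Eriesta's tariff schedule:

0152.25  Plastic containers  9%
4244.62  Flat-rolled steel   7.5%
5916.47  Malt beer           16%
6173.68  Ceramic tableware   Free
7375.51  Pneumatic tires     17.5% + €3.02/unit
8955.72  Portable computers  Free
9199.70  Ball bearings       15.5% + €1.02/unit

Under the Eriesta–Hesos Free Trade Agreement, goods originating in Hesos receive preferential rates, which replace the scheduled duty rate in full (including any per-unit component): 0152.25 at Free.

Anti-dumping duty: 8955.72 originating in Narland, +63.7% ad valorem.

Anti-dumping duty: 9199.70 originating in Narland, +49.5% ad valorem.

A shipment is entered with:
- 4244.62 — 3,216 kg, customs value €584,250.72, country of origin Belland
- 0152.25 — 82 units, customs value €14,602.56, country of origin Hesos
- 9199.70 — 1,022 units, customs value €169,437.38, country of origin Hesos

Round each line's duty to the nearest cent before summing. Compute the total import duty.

Line 1 (4244.62, Belland, 3,216 kg, €584,250.72):
Base rate for 4244.62 is 7.5%.
Duty = €584,250.72 × 7.5% = €43,818.80.
Line 2 (0152.25, Hesos, 82 units, €14,602.56):
Base rate for 0152.25 is 9%.
Origin Hesos qualifies under the Eriesta–Hesos agreement and 0152.25 is covered: preferential rate Free applies instead.
Duty = €14,602.56 × 0% = €0.00.
Line 3 (9199.70, Hesos, 1,022 units, €169,437.38):
Base rate for 9199.70 is 15.5% + €1.02/unit.
Origin Hesos is the FTA partner but 9199.70 is not on the preference list; base rate stands.
The additional-duty order on 9199.70 targets Narland, not Hesos; it does not apply.
Duty = €169,437.38 × 15.5% + 1,022 × €1.02 = €27,305.23.
Total = €43,818.80 + €0.00 + €27,305.23 = €71,124.03.

€71,124.03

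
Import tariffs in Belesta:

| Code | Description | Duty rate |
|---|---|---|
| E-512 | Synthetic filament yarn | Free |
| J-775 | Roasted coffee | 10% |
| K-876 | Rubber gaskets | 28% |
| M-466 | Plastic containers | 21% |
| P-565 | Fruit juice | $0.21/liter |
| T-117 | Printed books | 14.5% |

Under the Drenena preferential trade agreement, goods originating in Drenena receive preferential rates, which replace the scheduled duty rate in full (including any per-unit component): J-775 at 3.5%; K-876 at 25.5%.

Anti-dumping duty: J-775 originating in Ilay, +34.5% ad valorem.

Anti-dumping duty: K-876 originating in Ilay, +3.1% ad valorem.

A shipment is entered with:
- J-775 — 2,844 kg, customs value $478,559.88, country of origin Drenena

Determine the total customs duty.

$16,749.60

Line 1 (J-775, Drenena, 2,844 kg, $478,559.88):
Base rate for J-775 is 10%.
Origin Drenena qualifies under the Belesta–Drenena agreement and J-775 is covered: preferential rate 3.5% applies instead.
The additional-duty order on J-775 targets Ilay, not Drenena; it does not apply.
Duty = $478,559.88 × 3.5% = $16,749.60.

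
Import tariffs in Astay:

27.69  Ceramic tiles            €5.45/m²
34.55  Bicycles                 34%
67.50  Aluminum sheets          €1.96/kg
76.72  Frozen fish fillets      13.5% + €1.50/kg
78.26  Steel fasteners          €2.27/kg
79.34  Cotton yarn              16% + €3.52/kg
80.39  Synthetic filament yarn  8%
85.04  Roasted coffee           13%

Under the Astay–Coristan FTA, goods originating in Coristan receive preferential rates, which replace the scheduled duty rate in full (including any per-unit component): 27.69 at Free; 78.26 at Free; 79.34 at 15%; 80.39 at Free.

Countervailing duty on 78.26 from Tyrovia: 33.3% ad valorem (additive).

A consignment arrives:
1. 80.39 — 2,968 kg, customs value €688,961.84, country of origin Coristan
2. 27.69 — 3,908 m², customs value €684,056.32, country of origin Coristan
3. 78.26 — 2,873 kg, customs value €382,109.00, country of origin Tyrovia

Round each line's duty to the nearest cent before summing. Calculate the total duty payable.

€133,764.01

Line 1 (80.39, Coristan, 2,968 kg, €688,961.84):
Base rate for 80.39 is 8%.
Origin Coristan qualifies under the Astay–Coristan agreement and 80.39 is covered: preferential rate Free applies instead.
Duty = €688,961.84 × 0% = €0.00.
Line 2 (27.69, Coristan, 3,908 m², €684,056.32):
Base rate for 27.69 is €5.45/m².
Origin Coristan qualifies under the Astay–Coristan agreement and 27.69 is covered: preferential rate Free applies instead.
Duty = €684,056.32 × 0% = €0.00.
Line 3 (78.26, Tyrovia, 2,873 kg, €382,109.00):
Base rate for 78.26 is €2.27/kg.
78.26 has an FTA preferential rate, but origin Tyrovia is not Coristan; base rate stands.
Additional duty on 78.26 from Tyrovia: +33.3% ad valorem. Applied ad valorem rate = 33.3%.
Duty = €382,109.00 × 33.3% + 2,873 × €2.27 = €133,764.01.
Total = €0.00 + €0.00 + €133,764.01 = €133,764.01.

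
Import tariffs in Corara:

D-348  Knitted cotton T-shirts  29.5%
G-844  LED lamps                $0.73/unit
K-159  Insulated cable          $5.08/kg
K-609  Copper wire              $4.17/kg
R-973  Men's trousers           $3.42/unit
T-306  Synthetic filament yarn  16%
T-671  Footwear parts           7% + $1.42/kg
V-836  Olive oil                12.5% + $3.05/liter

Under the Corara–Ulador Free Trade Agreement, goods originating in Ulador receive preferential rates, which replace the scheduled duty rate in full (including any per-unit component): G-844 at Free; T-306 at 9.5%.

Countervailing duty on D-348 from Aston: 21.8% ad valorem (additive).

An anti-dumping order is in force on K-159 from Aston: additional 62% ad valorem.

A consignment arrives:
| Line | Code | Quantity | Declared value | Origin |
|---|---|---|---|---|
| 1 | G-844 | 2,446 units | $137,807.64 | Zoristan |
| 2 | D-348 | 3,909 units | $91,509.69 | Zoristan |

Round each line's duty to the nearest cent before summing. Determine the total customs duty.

$28,780.94

Line 1 (G-844, Zoristan, 2,446 units, $137,807.64):
Base rate for G-844 is $0.73/unit.
G-844 has an FTA preferential rate, but origin Zoristan is not Ulador; base rate stands.
Duty = 2,446 × $0.73 = $1,785.58.
Line 2 (D-348, Zoristan, 3,909 units, $91,509.69):
Base rate for D-348 is 29.5%.
The additional-duty order on D-348 targets Aston, not Zoristan; it does not apply.
Duty = $91,509.69 × 29.5% = $26,995.36.
Total = $1,785.58 + $26,995.36 = $28,780.94.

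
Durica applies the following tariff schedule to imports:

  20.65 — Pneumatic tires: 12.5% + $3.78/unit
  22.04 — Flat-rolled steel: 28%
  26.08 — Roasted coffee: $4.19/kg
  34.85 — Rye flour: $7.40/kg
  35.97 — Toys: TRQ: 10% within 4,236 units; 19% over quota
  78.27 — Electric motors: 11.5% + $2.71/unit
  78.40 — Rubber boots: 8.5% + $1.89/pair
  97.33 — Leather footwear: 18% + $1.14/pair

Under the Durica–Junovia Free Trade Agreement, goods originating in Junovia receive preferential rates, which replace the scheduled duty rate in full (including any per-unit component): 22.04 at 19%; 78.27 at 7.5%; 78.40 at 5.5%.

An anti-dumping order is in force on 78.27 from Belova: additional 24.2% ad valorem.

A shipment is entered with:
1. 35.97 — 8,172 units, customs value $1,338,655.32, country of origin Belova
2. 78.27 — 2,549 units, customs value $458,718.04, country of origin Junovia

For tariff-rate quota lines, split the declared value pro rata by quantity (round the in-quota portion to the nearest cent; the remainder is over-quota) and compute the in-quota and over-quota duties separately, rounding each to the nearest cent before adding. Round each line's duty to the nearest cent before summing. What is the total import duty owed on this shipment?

Line 1 (35.97, Belova, 8,172 units, $1,338,655.32):
Code 35.97 is under a tariff-rate quota (threshold 4,236 units). In-quota: 4,236 units at 10%; over-quota: 3,936 units at 19%.
Pro-rata value split: in-quota = $1,338,655.32 × 4,236/8,172 = $693,899.16; over-quota = $1,338,655.32 − $693,899.16 = $644,756.16.
In-quota duty = $693,899.16 × 10% = $69,389.92. Over-quota duty = $644,756.16 × 19% = $122,503.67.
Line duty = $69,389.92 + $122,503.67 = $191,893.59.
Line 2 (78.27, Junovia, 2,549 units, $458,718.04):
Base rate for 78.27 is 11.5% + $2.71/unit.
Origin Junovia qualifies under the Durica–Junovia agreement and 78.27 is covered: preferential rate 7.5% applies instead.
The additional-duty order on 78.27 targets Belova, not Junovia; it does not apply.
Duty = $458,718.04 × 7.5% = $34,403.85.
Total = $191,893.59 + $34,403.85 = $226,297.44.

$226,297.44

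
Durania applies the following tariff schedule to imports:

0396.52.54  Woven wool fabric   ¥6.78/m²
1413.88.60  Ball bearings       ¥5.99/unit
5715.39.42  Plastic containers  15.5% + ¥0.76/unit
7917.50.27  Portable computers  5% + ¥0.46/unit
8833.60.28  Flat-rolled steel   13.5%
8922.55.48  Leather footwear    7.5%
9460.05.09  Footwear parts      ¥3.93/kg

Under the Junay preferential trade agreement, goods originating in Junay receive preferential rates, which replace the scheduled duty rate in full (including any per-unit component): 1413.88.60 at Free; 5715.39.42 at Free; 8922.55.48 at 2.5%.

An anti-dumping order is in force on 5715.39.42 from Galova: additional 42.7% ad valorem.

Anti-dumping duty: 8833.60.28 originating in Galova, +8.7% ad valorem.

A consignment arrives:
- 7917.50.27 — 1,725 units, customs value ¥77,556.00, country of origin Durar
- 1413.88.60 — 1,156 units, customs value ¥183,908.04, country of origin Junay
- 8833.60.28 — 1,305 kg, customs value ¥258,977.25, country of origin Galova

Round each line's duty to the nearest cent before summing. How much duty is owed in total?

¥62,164.25

Line 1 (7917.50.27, Durar, 1,725 units, ¥77,556.00):
Base rate for 7917.50.27 is 5% + ¥0.46/unit.
Duty = ¥77,556.00 × 5% + 1,725 × ¥0.46 = ¥4,671.30.
Line 2 (1413.88.60, Junay, 1,156 units, ¥183,908.04):
Base rate for 1413.88.60 is ¥5.99/unit.
Origin Junay qualifies under the Durania–Junay agreement and 1413.88.60 is covered: preferential rate Free applies instead.
Duty = ¥183,908.04 × 0% = ¥0.00.
Line 3 (8833.60.28, Galova, 1,305 kg, ¥258,977.25):
Base rate for 8833.60.28 is 13.5%.
Additional duty on 8833.60.28 from Galova: +8.7%. Applied ad valorem rate: 13.5% + 8.7% = 22.2%.
Duty = ¥258,977.25 × 22.2% = ¥57,492.95.
Total = ¥4,671.30 + ¥0.00 + ¥57,492.95 = ¥62,164.25.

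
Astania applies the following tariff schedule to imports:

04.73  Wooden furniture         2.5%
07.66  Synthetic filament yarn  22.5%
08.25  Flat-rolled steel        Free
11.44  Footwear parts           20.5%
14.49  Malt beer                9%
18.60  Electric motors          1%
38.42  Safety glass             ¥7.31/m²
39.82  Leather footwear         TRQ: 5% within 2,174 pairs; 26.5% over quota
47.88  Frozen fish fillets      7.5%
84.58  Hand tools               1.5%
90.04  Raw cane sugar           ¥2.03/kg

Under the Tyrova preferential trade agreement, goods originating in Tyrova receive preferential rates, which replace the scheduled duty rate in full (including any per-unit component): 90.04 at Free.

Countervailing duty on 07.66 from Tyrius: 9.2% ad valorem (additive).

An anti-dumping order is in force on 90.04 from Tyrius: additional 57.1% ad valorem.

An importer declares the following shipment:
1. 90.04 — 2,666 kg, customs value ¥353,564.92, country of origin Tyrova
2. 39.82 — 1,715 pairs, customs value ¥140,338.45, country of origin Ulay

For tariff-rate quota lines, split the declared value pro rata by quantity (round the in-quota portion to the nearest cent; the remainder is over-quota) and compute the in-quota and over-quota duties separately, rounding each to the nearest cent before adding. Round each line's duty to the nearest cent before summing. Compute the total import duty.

Line 1 (90.04, Tyrova, 2,666 kg, ¥353,564.92):
Base rate for 90.04 is ¥2.03/kg.
Origin Tyrova qualifies under the Astania–Tyrova agreement and 90.04 is covered: preferential rate Free applies instead.
The additional-duty order on 90.04 targets Tyrius, not Tyrova; it does not apply.
Duty = ¥353,564.92 × 0% = ¥0.00.
Line 2 (39.82, Ulay, 1,715 pairs, ¥140,338.45):
Code 39.82 is under a tariff-rate quota (threshold 2,174 pairs). Quantity 1,715 pairs is within the quota, so the in-quota rate 5% applies to the full value.
Duty = ¥140,338.45 × 5% = ¥7,016.92.
Total = ¥0.00 + ¥7,016.92 = ¥7,016.92.

¥7,016.92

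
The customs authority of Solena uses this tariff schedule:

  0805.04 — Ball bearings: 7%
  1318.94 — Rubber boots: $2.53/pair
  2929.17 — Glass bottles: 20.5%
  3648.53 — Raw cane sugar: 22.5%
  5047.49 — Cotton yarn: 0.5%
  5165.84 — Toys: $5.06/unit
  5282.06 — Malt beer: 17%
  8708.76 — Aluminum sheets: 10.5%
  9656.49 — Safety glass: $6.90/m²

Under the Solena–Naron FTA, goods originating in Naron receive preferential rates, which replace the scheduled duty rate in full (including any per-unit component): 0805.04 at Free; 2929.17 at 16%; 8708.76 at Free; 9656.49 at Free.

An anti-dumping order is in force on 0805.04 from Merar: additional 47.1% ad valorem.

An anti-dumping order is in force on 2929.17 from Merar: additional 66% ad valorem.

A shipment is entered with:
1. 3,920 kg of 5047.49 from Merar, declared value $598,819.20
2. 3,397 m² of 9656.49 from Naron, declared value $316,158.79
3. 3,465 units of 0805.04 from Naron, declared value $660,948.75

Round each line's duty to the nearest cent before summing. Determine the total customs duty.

$2,994.10

Line 1 (5047.49, Merar, 3,920 kg, $598,819.20):
Base rate for 5047.49 is 0.5%.
Duty = $598,819.20 × 0.5% = $2,994.10.
Line 2 (9656.49, Naron, 3,397 m², $316,158.79):
Base rate for 9656.49 is $6.90/m².
Origin Naron qualifies under the Solena–Naron agreement and 9656.49 is covered: preferential rate Free applies instead.
Duty = $316,158.79 × 0% = $0.00.
Line 3 (0805.04, Naron, 3,465 units, $660,948.75):
Base rate for 0805.04 is 7%.
Origin Naron qualifies under the Solena–Naron agreement and 0805.04 is covered: preferential rate Free applies instead.
The additional-duty order on 0805.04 targets Merar, not Naron; it does not apply.
Duty = $660,948.75 × 0% = $0.00.
Total = $2,994.10 + $0.00 + $0.00 = $2,994.10.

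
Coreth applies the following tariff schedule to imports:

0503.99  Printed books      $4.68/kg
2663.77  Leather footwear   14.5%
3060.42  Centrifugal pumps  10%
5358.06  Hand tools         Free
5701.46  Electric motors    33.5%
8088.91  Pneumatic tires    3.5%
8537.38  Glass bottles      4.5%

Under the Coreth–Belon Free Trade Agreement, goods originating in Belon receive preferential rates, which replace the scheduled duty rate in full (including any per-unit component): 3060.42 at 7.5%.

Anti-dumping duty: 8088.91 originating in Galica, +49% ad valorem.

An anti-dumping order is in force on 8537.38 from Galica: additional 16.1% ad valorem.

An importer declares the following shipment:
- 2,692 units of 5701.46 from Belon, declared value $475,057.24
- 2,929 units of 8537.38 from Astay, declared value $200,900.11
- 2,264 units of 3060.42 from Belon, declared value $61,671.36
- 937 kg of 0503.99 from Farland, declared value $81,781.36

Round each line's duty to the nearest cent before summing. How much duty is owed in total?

Line 1 (5701.46, Belon, 2,692 units, $475,057.24):
Base rate for 5701.46 is 33.5%.
Origin Belon is the FTA partner but 5701.46 is not on the preference list; base rate stands.
Duty = $475,057.24 × 33.5% = $159,144.18.
Line 2 (8537.38, Astay, 2,929 units, $200,900.11):
Base rate for 8537.38 is 4.5%.
The additional-duty order on 8537.38 targets Galica, not Astay; it does not apply.
Duty = $200,900.11 × 4.5% = $9,040.50.
Line 3 (3060.42, Belon, 2,264 units, $61,671.36):
Base rate for 3060.42 is 10%.
Origin Belon qualifies under the Coreth–Belon agreement and 3060.42 is covered: preferential rate 7.5% applies instead.
Duty = $61,671.36 × 7.5% = $4,625.35.
Line 4 (0503.99, Farland, 937 kg, $81,781.36):
Base rate for 0503.99 is $4.68/kg.
Duty = 937 × $4.68 = $4,385.16.
Total = $159,144.18 + $9,040.50 + $4,625.35 + $4,385.16 = $177,195.19.

$177,195.19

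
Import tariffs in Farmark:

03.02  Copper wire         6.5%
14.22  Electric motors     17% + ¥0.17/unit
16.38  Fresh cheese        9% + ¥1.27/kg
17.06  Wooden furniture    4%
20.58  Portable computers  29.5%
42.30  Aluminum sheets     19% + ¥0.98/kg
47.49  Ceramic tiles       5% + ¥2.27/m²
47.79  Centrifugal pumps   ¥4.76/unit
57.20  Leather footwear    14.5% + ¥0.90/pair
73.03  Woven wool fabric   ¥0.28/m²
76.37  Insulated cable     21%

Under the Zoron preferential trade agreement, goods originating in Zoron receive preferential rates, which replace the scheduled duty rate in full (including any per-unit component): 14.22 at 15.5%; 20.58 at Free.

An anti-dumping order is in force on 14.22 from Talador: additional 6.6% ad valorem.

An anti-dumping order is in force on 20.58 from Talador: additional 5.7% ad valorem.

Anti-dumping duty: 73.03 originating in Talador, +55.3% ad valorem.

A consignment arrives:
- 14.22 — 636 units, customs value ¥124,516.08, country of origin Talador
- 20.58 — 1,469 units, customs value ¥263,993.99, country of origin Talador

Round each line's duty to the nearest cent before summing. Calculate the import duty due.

Line 1 (14.22, Talador, 636 units, ¥124,516.08):
Base rate for 14.22 is 17% + ¥0.17/unit.
14.22 has an FTA preferential rate, but origin Talador is not Zoron; base rate stands.
Additional duty on 14.22 from Talador: +6.6%. Applied ad valorem rate: 17% + 6.6% = 23.6%.
Duty = ¥124,516.08 × 23.6% + 636 × ¥0.17 = ¥29,493.91.
Line 2 (20.58, Talador, 1,469 units, ¥263,993.99):
Base rate for 20.58 is 29.5%.
20.58 has an FTA preferential rate, but origin Talador is not Zoron; base rate stands.
Additional duty on 20.58 from Talador: +5.7%. Applied ad valorem rate: 29.5% + 5.7% = 35.2%.
Duty = ¥263,993.99 × 35.2% = ¥92,925.88.
Total = ¥29,493.91 + ¥92,925.88 = ¥122,419.79.

¥122,419.79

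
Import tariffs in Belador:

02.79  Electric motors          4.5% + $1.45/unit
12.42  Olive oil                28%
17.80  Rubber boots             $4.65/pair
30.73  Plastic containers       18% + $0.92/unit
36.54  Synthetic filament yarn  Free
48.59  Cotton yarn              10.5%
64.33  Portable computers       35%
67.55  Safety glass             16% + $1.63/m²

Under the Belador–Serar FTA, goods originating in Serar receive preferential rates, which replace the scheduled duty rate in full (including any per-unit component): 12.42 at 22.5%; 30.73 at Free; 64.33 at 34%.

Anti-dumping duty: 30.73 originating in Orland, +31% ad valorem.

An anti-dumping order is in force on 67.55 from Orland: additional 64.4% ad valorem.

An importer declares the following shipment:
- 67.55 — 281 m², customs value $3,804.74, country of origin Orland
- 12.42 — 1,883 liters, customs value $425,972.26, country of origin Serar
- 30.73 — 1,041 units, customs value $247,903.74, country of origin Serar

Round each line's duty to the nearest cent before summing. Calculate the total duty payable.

Line 1 (67.55, Orland, 281 m², $3,804.74):
Base rate for 67.55 is 16% + $1.63/m².
Additional duty on 67.55 from Orland: +64.4%. Applied ad valorem rate: 16% + 64.4% = 80.4%.
Duty = $3,804.74 × 80.4% + 281 × $1.63 = $3,517.04.
Line 2 (12.42, Serar, 1,883 liters, $425,972.26):
Base rate for 12.42 is 28%.
Origin Serar qualifies under the Belador–Serar agreement and 12.42 is covered: preferential rate 22.5% applies instead.
Duty = $425,972.26 × 22.5% = $95,843.76.
Line 3 (30.73, Serar, 1,041 units, $247,903.74):
Base rate for 30.73 is 18% + $0.92/unit.
Origin Serar qualifies under the Belador–Serar agreement and 30.73 is covered: preferential rate Free applies instead.
The additional-duty order on 30.73 targets Orland, not Serar; it does not apply.
Duty = $247,903.74 × 0% = $0.00.
Total = $3,517.04 + $95,843.76 + $0.00 = $99,360.80.

$99,360.80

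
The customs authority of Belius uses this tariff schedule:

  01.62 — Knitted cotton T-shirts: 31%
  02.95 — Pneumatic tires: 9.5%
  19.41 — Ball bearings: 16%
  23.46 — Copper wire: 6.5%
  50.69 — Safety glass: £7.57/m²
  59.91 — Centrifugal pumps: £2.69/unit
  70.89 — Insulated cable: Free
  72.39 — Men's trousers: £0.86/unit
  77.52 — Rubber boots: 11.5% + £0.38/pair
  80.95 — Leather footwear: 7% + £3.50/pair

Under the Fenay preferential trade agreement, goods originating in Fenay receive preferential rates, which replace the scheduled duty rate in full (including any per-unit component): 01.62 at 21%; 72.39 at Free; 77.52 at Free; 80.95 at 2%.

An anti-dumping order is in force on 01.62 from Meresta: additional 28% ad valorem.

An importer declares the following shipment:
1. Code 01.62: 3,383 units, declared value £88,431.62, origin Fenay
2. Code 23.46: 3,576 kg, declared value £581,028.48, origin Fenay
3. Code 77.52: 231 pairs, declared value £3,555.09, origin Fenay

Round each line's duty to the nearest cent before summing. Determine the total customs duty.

£56,337.49

Line 1 (01.62, Fenay, 3,383 units, £88,431.62):
Base rate for 01.62 is 31%.
Origin Fenay qualifies under the Belius–Fenay agreement and 01.62 is covered: preferential rate 21% applies instead.
The additional-duty order on 01.62 targets Meresta, not Fenay; it does not apply.
Duty = £88,431.62 × 21% = £18,570.64.
Line 2 (23.46, Fenay, 3,576 kg, £581,028.48):
Base rate for 23.46 is 6.5%.
Origin Fenay is the FTA partner but 23.46 is not on the preference list; base rate stands.
Duty = £581,028.48 × 6.5% = £37,766.85.
Line 3 (77.52, Fenay, 231 pairs, £3,555.09):
Base rate for 77.52 is 11.5% + £0.38/pair.
Origin Fenay qualifies under the Belius–Fenay agreement and 77.52 is covered: preferential rate Free applies instead.
Duty = £3,555.09 × 0% = £0.00.
Total = £18,570.64 + £37,766.85 + £0.00 = £56,337.49.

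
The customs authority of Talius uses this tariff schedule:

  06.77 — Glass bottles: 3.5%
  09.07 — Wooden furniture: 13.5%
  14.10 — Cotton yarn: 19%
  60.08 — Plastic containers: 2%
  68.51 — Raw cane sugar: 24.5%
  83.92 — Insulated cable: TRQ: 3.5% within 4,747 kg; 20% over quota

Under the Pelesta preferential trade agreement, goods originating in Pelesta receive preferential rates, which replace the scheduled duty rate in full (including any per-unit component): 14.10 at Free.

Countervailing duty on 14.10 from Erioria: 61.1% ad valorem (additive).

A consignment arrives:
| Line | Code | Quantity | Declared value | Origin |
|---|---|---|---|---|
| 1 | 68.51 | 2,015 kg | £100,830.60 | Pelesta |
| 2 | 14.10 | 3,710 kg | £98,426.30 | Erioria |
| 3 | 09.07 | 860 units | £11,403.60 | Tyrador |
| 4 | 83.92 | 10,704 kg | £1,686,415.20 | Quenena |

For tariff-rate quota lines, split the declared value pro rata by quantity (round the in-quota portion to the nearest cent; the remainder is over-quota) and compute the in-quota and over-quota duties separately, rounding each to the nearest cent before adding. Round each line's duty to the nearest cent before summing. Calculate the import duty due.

Line 1 (68.51, Pelesta, 2,015 kg, £100,830.60):
Base rate for 68.51 is 24.5%.
Origin Pelesta is the FTA partner but 68.51 is not on the preference list; base rate stands.
Duty = £100,830.60 × 24.5% = £24,703.50.
Line 2 (14.10, Erioria, 3,710 kg, £98,426.30):
Base rate for 14.10 is 19%.
14.10 has an FTA preferential rate, but origin Erioria is not Pelesta; base rate stands.
Additional duty on 14.10 from Erioria: +61.1%. Applied ad valorem rate: 19% + 61.1% = 80.1%.
Duty = £98,426.30 × 80.1% = £78,839.47.
Line 3 (09.07, Tyrador, 860 units, £11,403.60):
Base rate for 09.07 is 13.5%.
Duty = £11,403.60 × 13.5% = £1,539.49.
Line 4 (83.92, Quenena, 10,704 kg, £1,686,415.20):
Code 83.92 is under a tariff-rate quota (threshold 4,747 kg). In-quota: 4,747 kg at 3.5%; over-quota: 5,957 kg at 20%.
Pro-rata value split: in-quota = £1,686,415.20 × 4,747/10,704 = £747,889.85; over-quota = £1,686,415.20 − £747,889.85 = £938,525.35.
In-quota duty = £747,889.85 × 3.5% = £26,176.14. Over-quota duty = £938,525.35 × 20% = £187,705.07.
Line duty = £26,176.14 + £187,705.07 = £213,881.21.
Total = £24,703.50 + £78,839.47 + £1,539.49 + £213,881.21 = £318,963.67.

£318,963.67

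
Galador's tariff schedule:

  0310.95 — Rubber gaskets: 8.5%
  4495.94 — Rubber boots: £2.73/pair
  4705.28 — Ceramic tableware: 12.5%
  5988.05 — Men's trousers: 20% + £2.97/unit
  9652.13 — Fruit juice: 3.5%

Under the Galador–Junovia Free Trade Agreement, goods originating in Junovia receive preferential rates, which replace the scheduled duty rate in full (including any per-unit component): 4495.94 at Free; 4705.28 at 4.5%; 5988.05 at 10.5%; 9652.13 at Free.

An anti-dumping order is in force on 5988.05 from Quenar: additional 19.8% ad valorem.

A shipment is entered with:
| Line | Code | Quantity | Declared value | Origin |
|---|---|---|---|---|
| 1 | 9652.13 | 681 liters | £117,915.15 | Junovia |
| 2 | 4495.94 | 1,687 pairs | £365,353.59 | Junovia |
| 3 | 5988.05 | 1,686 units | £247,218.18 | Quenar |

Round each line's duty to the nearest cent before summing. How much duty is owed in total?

Line 1 (9652.13, Junovia, 681 liters, £117,915.15):
Base rate for 9652.13 is 3.5%.
Origin Junovia qualifies under the Galador–Junovia agreement and 9652.13 is covered: preferential rate Free applies instead.
Duty = £117,915.15 × 0% = £0.00.
Line 2 (4495.94, Junovia, 1,687 pairs, £365,353.59):
Base rate for 4495.94 is £2.73/pair.
Origin Junovia qualifies under the Galador–Junovia agreement and 4495.94 is covered: preferential rate Free applies instead.
Duty = £365,353.59 × 0% = £0.00.
Line 3 (5988.05, Quenar, 1,686 units, £247,218.18):
Base rate for 5988.05 is 20% + £2.97/unit.
5988.05 has an FTA preferential rate, but origin Quenar is not Junovia; base rate stands.
Additional duty on 5988.05 from Quenar: +19.8%. Applied ad valorem rate: 20% + 19.8% = 39.8%.
Duty = £247,218.18 × 39.8% + 1,686 × £2.97 = £103,400.26.
Total = £0.00 + £0.00 + £103,400.26 = £103,400.26.

£103,400.26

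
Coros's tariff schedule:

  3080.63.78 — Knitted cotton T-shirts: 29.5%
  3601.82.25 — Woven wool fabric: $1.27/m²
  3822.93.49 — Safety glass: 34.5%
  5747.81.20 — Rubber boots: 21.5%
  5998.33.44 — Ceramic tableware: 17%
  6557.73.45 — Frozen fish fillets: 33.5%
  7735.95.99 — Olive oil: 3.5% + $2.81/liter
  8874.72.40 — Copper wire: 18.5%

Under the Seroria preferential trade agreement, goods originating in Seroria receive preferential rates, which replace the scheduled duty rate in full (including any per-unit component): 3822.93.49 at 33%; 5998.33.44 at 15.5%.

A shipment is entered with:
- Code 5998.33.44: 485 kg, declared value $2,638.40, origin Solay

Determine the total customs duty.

Line 1 (5998.33.44, Solay, 485 kg, $2,638.40):
Base rate for 5998.33.44 is 17%.
5998.33.44 has an FTA preferential rate, but origin Solay is not Seroria; base rate stands.
Duty = $2,638.40 × 17% = $448.53.

$448.53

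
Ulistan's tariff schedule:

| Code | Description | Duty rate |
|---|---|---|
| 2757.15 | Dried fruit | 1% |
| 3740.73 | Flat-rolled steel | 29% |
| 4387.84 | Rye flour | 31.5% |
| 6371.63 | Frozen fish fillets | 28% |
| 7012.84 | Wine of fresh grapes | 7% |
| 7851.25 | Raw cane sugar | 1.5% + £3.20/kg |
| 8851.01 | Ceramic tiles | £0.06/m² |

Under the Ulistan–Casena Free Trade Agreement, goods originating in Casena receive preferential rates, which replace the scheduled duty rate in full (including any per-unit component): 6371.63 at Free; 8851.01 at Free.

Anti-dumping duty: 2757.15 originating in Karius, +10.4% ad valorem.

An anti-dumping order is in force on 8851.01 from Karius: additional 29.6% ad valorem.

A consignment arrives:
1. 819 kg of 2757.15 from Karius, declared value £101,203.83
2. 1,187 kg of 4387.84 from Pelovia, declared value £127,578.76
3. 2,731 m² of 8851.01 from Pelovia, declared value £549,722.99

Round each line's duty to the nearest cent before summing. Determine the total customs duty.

Line 1 (2757.15, Karius, 819 kg, £101,203.83):
Base rate for 2757.15 is 1%.
Additional duty on 2757.15 from Karius: +10.4%. Applied ad valorem rate: 1% + 10.4% = 11.4%.
Duty = £101,203.83 × 11.4% = £11,537.24.
Line 2 (4387.84, Pelovia, 1,187 kg, £127,578.76):
Base rate for 4387.84 is 31.5%.
Duty = £127,578.76 × 31.5% = £40,187.31.
Line 3 (8851.01, Pelovia, 2,731 m², £549,722.99):
Base rate for 8851.01 is £0.06/m².
8851.01 has an FTA preferential rate, but origin Pelovia is not Casena; base rate stands.
The additional-duty order on 8851.01 targets Karius, not Pelovia; it does not apply.
Duty = 2,731 × £0.06 = £163.86.
Total = £11,537.24 + £40,187.31 + £163.86 = £51,888.41.

£51,888.41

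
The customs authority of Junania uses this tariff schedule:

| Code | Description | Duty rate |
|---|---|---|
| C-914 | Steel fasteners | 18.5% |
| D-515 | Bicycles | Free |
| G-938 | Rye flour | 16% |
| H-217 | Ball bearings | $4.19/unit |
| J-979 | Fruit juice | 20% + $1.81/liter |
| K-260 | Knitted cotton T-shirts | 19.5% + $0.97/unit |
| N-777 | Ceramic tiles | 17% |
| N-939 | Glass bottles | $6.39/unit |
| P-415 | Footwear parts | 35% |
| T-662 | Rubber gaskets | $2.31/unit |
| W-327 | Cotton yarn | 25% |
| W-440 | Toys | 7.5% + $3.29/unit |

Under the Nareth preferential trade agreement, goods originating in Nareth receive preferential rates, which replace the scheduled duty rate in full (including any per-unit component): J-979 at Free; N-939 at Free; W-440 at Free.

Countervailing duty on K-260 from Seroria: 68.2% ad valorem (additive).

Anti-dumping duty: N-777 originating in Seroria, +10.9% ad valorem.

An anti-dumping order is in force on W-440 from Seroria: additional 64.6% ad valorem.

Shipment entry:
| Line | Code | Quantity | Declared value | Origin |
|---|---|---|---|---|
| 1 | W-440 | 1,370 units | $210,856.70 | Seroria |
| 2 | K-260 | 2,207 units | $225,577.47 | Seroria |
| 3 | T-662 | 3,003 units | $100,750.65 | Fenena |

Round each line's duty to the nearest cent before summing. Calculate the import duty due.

$363,444.14

Line 1 (W-440, Seroria, 1,370 units, $210,856.70):
Base rate for W-440 is 7.5% + $3.29/unit.
W-440 has an FTA preferential rate, but origin Seroria is not Nareth; base rate stands.
Additional duty on W-440 from Seroria: +64.6%. Applied ad valorem rate: 7.5% + 64.6% = 72.1%.
Duty = $210,856.70 × 72.1% + 1,370 × $3.29 = $156,534.98.
Line 2 (K-260, Seroria, 2,207 units, $225,577.47):
Base rate for K-260 is 19.5% + $0.97/unit.
Additional duty on K-260 from Seroria: +68.2%. Applied ad valorem rate: 19.5% + 68.2% = 87.7%.
Duty = $225,577.47 × 87.7% + 2,207 × $0.97 = $199,972.23.
Line 3 (T-662, Fenena, 3,003 units, $100,750.65):
Base rate for T-662 is $2.31/unit.
Duty = 3,003 × $2.31 = $6,936.93.
Total = $156,534.98 + $199,972.23 + $6,936.93 = $363,444.14.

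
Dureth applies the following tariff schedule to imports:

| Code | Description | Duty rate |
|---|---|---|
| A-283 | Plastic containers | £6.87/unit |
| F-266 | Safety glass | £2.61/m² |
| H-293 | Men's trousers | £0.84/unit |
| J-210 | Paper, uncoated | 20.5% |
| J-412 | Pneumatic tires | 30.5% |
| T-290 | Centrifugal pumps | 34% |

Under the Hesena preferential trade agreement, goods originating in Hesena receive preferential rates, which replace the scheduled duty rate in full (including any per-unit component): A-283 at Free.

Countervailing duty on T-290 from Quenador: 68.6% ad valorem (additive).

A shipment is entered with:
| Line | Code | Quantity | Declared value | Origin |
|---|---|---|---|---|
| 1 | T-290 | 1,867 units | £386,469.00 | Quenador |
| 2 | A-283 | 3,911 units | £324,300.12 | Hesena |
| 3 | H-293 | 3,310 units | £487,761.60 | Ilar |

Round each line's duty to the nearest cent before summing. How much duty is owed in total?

£399,297.59

Line 1 (T-290, Quenador, 1,867 units, £386,469.00):
Base rate for T-290 is 34%.
Additional duty on T-290 from Quenador: +68.6%. Applied ad valorem rate: 34% + 68.6% = 102.6%.
Duty = £386,469.00 × 102.6% = £396,517.19.
Line 2 (A-283, Hesena, 3,911 units, £324,300.12):
Base rate for A-283 is £6.87/unit.
Origin Hesena qualifies under the Dureth–Hesena agreement and A-283 is covered: preferential rate Free applies instead.
Duty = £324,300.12 × 0% = £0.00.
Line 3 (H-293, Ilar, 3,310 units, £487,761.60):
Base rate for H-293 is £0.84/unit.
Duty = 3,310 × £0.84 = £2,780.40.
Total = £396,517.19 + £0.00 + £2,780.40 = £399,297.59.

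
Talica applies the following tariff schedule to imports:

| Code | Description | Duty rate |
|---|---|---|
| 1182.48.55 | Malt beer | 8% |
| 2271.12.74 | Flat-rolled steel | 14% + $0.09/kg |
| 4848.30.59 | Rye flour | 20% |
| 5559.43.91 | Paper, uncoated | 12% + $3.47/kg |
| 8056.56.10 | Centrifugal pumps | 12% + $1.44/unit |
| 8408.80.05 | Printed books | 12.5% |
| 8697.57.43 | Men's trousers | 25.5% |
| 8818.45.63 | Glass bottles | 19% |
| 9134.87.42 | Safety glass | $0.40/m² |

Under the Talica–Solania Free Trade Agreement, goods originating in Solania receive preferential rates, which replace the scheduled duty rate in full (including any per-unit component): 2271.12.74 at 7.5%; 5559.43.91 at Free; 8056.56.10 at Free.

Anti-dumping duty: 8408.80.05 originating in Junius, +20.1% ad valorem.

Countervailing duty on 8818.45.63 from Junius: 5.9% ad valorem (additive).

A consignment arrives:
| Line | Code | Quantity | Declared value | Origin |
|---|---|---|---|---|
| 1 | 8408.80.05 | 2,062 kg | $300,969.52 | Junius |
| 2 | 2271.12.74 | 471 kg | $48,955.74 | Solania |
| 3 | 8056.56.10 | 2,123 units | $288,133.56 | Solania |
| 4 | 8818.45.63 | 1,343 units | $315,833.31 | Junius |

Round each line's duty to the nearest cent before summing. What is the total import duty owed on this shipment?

Line 1 (8408.80.05, Junius, 2,062 kg, $300,969.52):
Base rate for 8408.80.05 is 12.5%.
Additional duty on 8408.80.05 from Junius: +20.1%. Applied ad valorem rate: 12.5% + 20.1% = 32.6%.
Duty = $300,969.52 × 32.6% = $98,116.06.
Line 2 (2271.12.74, Solania, 471 kg, $48,955.74):
Base rate for 2271.12.74 is 14% + $0.09/kg.
Origin Solania qualifies under the Talica–Solania agreement and 2271.12.74 is covered: preferential rate 7.5% applies instead.
Duty = $48,955.74 × 7.5% = $3,671.68.
Line 3 (8056.56.10, Solania, 2,123 units, $288,133.56):
Base rate for 8056.56.10 is 12% + $1.44/unit.
Origin Solania qualifies under the Talica–Solania agreement and 8056.56.10 is covered: preferential rate Free applies instead.
Duty = $288,133.56 × 0% = $0.00.
Line 4 (8818.45.63, Junius, 1,343 units, $315,833.31):
Base rate for 8818.45.63 is 19%.
Additional duty on 8818.45.63 from Junius: +5.9%. Applied ad valorem rate: 19% + 5.9% = 24.9%.
Duty = $315,833.31 × 24.9% = $78,642.49.
Total = $98,116.06 + $3,671.68 + $0.00 + $78,642.49 = $180,430.23.

$180,430.23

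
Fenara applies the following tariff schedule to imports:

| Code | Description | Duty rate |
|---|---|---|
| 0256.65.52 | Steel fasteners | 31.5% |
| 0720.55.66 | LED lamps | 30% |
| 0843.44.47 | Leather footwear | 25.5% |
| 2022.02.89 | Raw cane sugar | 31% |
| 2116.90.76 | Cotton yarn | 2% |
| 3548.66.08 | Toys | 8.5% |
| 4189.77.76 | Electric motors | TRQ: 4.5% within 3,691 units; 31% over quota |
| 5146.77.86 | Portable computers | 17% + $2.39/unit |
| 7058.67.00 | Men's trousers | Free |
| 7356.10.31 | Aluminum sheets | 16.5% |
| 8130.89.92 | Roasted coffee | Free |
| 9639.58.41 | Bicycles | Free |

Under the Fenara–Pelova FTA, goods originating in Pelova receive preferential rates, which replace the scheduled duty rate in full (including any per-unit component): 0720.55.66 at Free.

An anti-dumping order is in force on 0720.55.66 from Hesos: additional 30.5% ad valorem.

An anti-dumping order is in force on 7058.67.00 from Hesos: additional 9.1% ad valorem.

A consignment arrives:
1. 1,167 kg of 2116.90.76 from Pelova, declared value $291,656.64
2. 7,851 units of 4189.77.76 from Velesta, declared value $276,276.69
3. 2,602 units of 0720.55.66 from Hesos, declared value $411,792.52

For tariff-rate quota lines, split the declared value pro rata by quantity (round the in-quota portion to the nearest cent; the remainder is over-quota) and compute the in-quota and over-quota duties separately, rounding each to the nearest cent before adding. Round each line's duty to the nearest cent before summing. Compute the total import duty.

$306,193.50

Line 1 (2116.90.76, Pelova, 1,167 kg, $291,656.64):
Base rate for 2116.90.76 is 2%.
Origin Pelova is the FTA partner but 2116.90.76 is not on the preference list; base rate stands.
Duty = $291,656.64 × 2% = $5,833.13.
Line 2 (4189.77.76, Velesta, 7,851 units, $276,276.69):
Code 4189.77.76 is under a tariff-rate quota (threshold 3,691 units). In-quota: 3,691 units at 4.5%; over-quota: 4,160 units at 31%.
Pro-rata value split: in-quota = $276,276.69 × 3,691/7,851 = $129,886.29; over-quota = $276,276.69 − $129,886.29 = $146,390.40.
In-quota duty = $129,886.29 × 4.5% = $5,844.88. Over-quota duty = $146,390.40 × 31% = $45,381.02.
Line duty = $5,844.88 + $45,381.02 = $51,225.90.
Line 3 (0720.55.66, Hesos, 2,602 units, $411,792.52):
Base rate for 0720.55.66 is 30%.
0720.55.66 has an FTA preferential rate, but origin Hesos is not Pelova; base rate stands.
Additional duty on 0720.55.66 from Hesos: +30.5%. Applied ad valorem rate: 30% + 30.5% = 60.5%.
Duty = $411,792.52 × 60.5% = $249,134.47.
Total = $5,833.13 + $51,225.90 + $249,134.47 = $306,193.50.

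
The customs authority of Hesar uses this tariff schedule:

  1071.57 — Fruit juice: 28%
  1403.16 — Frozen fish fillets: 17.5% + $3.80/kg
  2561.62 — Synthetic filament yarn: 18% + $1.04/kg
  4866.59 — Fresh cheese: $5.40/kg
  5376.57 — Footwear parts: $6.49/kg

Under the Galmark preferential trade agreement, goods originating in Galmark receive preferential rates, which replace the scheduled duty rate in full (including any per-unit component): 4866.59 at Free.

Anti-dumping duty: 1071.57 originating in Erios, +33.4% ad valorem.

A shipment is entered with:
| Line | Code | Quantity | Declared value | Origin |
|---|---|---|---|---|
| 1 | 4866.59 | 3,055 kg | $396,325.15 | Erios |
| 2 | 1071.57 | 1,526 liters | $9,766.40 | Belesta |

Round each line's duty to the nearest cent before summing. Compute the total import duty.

Line 1 (4866.59, Erios, 3,055 kg, $396,325.15):
Base rate for 4866.59 is $5.40/kg.
4866.59 has an FTA preferential rate, but origin Erios is not Galmark; base rate stands.
Duty = 3,055 × $5.40 = $16,497.00.
Line 2 (1071.57, Belesta, 1,526 liters, $9,766.40):
Base rate for 1071.57 is 28%.
The additional-duty order on 1071.57 targets Erios, not Belesta; it does not apply.
Duty = $9,766.40 × 28% = $2,734.59.
Total = $16,497.00 + $2,734.59 = $19,231.59.

$19,231.59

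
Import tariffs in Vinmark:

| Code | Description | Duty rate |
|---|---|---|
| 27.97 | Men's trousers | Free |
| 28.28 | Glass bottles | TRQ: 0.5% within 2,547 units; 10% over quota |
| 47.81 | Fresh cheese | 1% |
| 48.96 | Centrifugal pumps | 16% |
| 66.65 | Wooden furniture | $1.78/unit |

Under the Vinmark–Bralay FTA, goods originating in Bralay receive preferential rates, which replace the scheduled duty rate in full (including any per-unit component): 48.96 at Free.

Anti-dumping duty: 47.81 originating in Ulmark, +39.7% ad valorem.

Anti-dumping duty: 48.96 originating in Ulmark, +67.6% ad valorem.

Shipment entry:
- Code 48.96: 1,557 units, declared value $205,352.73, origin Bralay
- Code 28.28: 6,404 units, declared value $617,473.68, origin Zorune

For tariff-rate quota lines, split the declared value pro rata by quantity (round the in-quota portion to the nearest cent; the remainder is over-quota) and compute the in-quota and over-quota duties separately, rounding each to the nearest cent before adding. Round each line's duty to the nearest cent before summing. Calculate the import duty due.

$38,417.10

Line 1 (48.96, Bralay, 1,557 units, $205,352.73):
Base rate for 48.96 is 16%.
Origin Bralay qualifies under the Vinmark–Bralay agreement and 48.96 is covered: preferential rate Free applies instead.
The additional-duty order on 48.96 targets Ulmark, not Bralay; it does not apply.
Duty = $205,352.73 × 0% = $0.00.
Line 2 (28.28, Zorune, 6,404 units, $617,473.68):
Code 28.28 is under a tariff-rate quota (threshold 2,547 units). In-quota: 2,547 units at 0.5%; over-quota: 3,857 units at 10%.
Pro-rata value split: in-quota = $617,473.68 × 2,547/6,404 = $245,581.74; over-quota = $617,473.68 − $245,581.74 = $371,891.94.
In-quota duty = $245,581.74 × 0.5% = $1,227.91. Over-quota duty = $371,891.94 × 10% = $37,189.19.
Line duty = $1,227.91 + $37,189.19 = $38,417.10.
Total = $0.00 + $38,417.10 = $38,417.10.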